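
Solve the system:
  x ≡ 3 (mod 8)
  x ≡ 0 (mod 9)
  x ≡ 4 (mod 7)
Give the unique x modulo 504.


Moduli 8, 9, 7 are pairwise coprime; by CRT there is a unique solution modulo M = 8 · 9 · 7 = 504.
Solve pairwise, accumulating the modulus:
  Start with x ≡ 3 (mod 8).
  Combine with x ≡ 0 (mod 9): since gcd(8, 9) = 1, we get a unique residue mod 72.
    Write x = 3 + 8·t and substitute into x ≡ 0 (mod 9): 8·t ≡ 0 − 3 = -3 (mod 9).
    Reduce coefficients mod 9: 8·t ≡ 6 (mod 9).
    The inverse of 8 mod 9 is 8 (since 8·8 = 64 = 7·9 + 1), so t ≡ 8·6 = 48 ≡ 3 (mod 9).
    Then x = 3 + 8·3 = 27, valid modulo lcm(8, 9) = 72: x ≡ 27 (mod 72).
  Combine with x ≡ 4 (mod 7): since gcd(72, 7) = 1, we get a unique residue mod 504.
    Write x = 27 + 72·t and substitute into x ≡ 4 (mod 7): 72·t ≡ 4 − 27 = -23 (mod 7).
    Reduce coefficients mod 7: 2·t ≡ 5 (mod 7).
    The inverse of 2 mod 7 is 4 (since 2·4 = 8 = 1·7 + 1), so t ≡ 4·5 = 20 ≡ 6 (mod 7).
    Then x = 27 + 72·6 = 459, valid modulo lcm(72, 7) = 504: x ≡ 459 (mod 504).
Verify: 459 mod 8 = 3 ✓, 459 mod 9 = 0 ✓, 459 mod 7 = 4 ✓.

x ≡ 459 (mod 504).


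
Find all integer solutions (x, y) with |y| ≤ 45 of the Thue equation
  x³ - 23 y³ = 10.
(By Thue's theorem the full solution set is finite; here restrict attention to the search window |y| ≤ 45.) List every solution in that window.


The equation is x³ - 23y³ = 10. For fixed y, x³ = 23·y³ + 10, so a solution requires the RHS to be a perfect cube.
Strategy: iterate y from -45 to 45, compute RHS = 23·y³ + 10, and check whether it is a (positive or negative) perfect cube.
Check small values of y:
  y = 0: RHS = 10 is not a perfect cube.
  y = 1: RHS = 33 is not a perfect cube.
  y = -1: RHS = -13 is not a perfect cube.
  y = 2: RHS = 194 is not a perfect cube.
  y = -2: RHS = -174 is not a perfect cube.
  y = 3: RHS = 631 is not a perfect cube.
  y = -3: RHS = -611 is not a perfect cube.
Continuing the search up to |y| = 45 finds no solutions either.
No (x, y) in the scanned range satisfies the equation.

No integer solutions with |y| ≤ 45.


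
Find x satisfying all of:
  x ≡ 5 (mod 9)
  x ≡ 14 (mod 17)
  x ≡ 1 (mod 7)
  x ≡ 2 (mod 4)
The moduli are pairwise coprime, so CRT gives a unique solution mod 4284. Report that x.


Product of moduli M = 9 · 17 · 7 · 4 = 4284.
Merge one congruence at a time:
  Start: x ≡ 5 (mod 9).
  Combine with x ≡ 14 (mod 17); new modulus lcm = 153.
    Write x = 5 + 9·t and substitute into x ≡ 14 (mod 17): 9·t ≡ 14 − 5 = 9 (mod 17).
    The inverse of 9 mod 17 is 2 (since 9·2 = 18 = 1·17 + 1), so t ≡ 2·9 = 18 ≡ 1 (mod 17).
    Then x = 5 + 9·1 = 14, valid modulo lcm(9, 17) = 153: x ≡ 14 (mod 153).
  Combine with x ≡ 1 (mod 7); new modulus lcm = 1071.
    Write x = 14 + 153·t and substitute into x ≡ 1 (mod 7): 153·t ≡ 1 − 14 = -13 (mod 7).
    Reduce coefficients mod 7: 6·t ≡ 1 (mod 7).
    The inverse of 6 mod 7 is 6 (since 6·6 = 36 = 5·7 + 1), so t ≡ 6·1 = 6 ≡ 6 (mod 7).
    Then x = 14 + 153·6 = 932, valid modulo lcm(153, 7) = 1071: x ≡ 932 (mod 1071).
  Combine with x ≡ 2 (mod 4); new modulus lcm = 4284.
    Write x = 932 + 1071·t and substitute into x ≡ 2 (mod 4): 1071·t ≡ 2 − 932 = -930 (mod 4).
    Reduce coefficients mod 4: 3·t ≡ 2 (mod 4).
    The inverse of 3 mod 4 is 3 (since 3·3 = 9 = 2·4 + 1), so t ≡ 3·2 = 6 ≡ 2 (mod 4).
    Then x = 932 + 1071·2 = 3074, valid modulo lcm(1071, 4) = 4284: x ≡ 3074 (mod 4284).
Verify against each original: 3074 mod 9 = 5, 3074 mod 17 = 14, 3074 mod 7 = 1, 3074 mod 4 = 2.

x ≡ 3074 (mod 4284).


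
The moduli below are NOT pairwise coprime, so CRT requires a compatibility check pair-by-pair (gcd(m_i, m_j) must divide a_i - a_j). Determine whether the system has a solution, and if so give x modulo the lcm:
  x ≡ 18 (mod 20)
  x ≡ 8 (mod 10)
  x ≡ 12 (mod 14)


Moduli 20, 10, 14 are not pairwise coprime, so CRT works modulo lcm(m_i) when all pairwise compatibility conditions hold.
Pairwise compatibility: gcd(m_i, m_j) must divide a_i - a_j for every pair.
Merge one congruence at a time:
  Start: x ≡ 18 (mod 20).
  Combine with x ≡ 8 (mod 10): gcd(20, 10) = 10; 8 - 18 = -10, which IS divisible by 10, so compatible.
    Write x = 18 + 20·t and substitute into x ≡ 8 (mod 10): 20·t ≡ 8 − 18 = -10 (mod 10).
    Divide the congruence (and modulus) by g = 10: 2·t ≡ -1 (mod 1).
    Modulo 1 every t works; take t = 0.
    Then x = 18 + 20·0 = 18, valid modulo lcm(20, 10) = 20: x ≡ 18 (mod 20).
  Combine with x ≡ 12 (mod 14): gcd(20, 14) = 2; 12 - 18 = -6, which IS divisible by 2, so compatible.
    Write x = 18 + 20·t and substitute into x ≡ 12 (mod 14): 20·t ≡ 12 − 18 = -6 (mod 14).
    Divide the congruence (and modulus) by g = 2: 10·t ≡ -3 (mod 7).
    Reduce coefficients mod 7: 3·t ≡ 4 (mod 7).
    The inverse of 3 mod 7 is 5 (since 3·5 = 15 = 2·7 + 1), so t ≡ 5·4 = 20 ≡ 6 (mod 7).
    Then x = 18 + 20·6 = 138, valid modulo lcm(20, 14) = 140: x ≡ 138 (mod 140).
Verify: 138 mod 20 = 18, 138 mod 10 = 8, 138 mod 14 = 12.

x ≡ 138 (mod 140).


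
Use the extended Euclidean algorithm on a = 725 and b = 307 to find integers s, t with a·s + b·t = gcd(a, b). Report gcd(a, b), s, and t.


Euclidean algorithm on (725, 307) — divide until remainder is 0:
  725 = 2 · 307 + 111
  307 = 2 · 111 + 85
  111 = 1 · 85 + 26
  85 = 3 · 26 + 7
  26 = 3 · 7 + 5
  7 = 1 · 5 + 2
  5 = 2 · 2 + 1
  2 = 2 · 1 + 0
gcd(725, 307) = 1.
Track Bezout coefficients alongside the remainders: start with r₀ = 725 = a·1 + b·0 (s = 1, t = 0) and r₁ = 307 = a·0 + b·1 (s = 0, t = 1); each new remainder r_{k+1} = r_{k-1} − q_k·r_k inherits s_{k+1} = s_{k-1} − q_k·s_k, t_{k+1} = t_{k-1} − q_k·t_k, so r_k = a·s_k + b·t_k at every step:
  q = 2: r = 111, s = 1 − 2·0 = 1, t = 0 − 2·1 = -2  (check: 725·1 + 307·(-2) = 111)
  q = 2: r = 85, s = 0 − 2·1 = -2, t = 1 − 2·(-2) = 5  (check: 725·(-2) + 307·5 = 85)
  q = 1: r = 26, s = 1 − 1·(-2) = 3, t = -2 − 1·5 = -7  (check: 725·3 + 307·(-7) = 26)
  q = 3: r = 7, s = -2 − 3·3 = -11, t = 5 − 3·(-7) = 26  (check: 725·(-11) + 307·26 = 7)
  q = 3: r = 5, s = 3 − 3·(-11) = 36, t = -7 − 3·26 = -85  (check: 725·36 + 307·(-85) = 5)
  q = 1: r = 2, s = -11 − 1·36 = -47, t = 26 − 1·(-85) = 111  (check: 725·(-47) + 307·111 = 2)
  q = 2: r = 1, s = 36 − 2·(-47) = 130, t = -85 − 2·111 = -307  (check: 725·130 + 307·(-307) = 1)
The row with r = 1 (the gcd) gives the Bezout coefficients s = 130, t = -307.
Result: 725 · (130) + 307 · (-307) = 1.

gcd(725, 307) = 1; s = 130, t = -307 (check: 725·130 + 307·(-307) = 1).


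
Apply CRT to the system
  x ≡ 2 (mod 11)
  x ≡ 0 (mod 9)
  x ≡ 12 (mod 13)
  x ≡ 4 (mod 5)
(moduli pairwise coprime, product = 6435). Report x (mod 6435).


Product of moduli M = 11 · 9 · 13 · 5 = 6435.
Merge one congruence at a time:
  Start: x ≡ 2 (mod 11).
  Combine with x ≡ 0 (mod 9); new modulus lcm = 99.
    Write x = 2 + 11·t and substitute into x ≡ 0 (mod 9): 11·t ≡ 0 − 2 = -2 (mod 9).
    Reduce coefficients mod 9: 2·t ≡ 7 (mod 9).
    The inverse of 2 mod 9 is 5 (since 2·5 = 10 = 1·9 + 1), so t ≡ 5·7 = 35 ≡ 8 (mod 9).
    Then x = 2 + 11·8 = 90, valid modulo lcm(11, 9) = 99: x ≡ 90 (mod 99).
  Combine with x ≡ 12 (mod 13); new modulus lcm = 1287.
    Write x = 90 + 99·t and substitute into x ≡ 12 (mod 13): 99·t ≡ 12 − 90 = -78 (mod 13).
    Reduce coefficients mod 13: 8·t ≡ 0 (mod 13).
    The inverse of 8 mod 13 is 5 (since 8·5 = 40 = 3·13 + 1), so t ≡ 5·0 = 0 ≡ 0 (mod 13).
    Then x = 90 + 99·0 = 90, valid modulo lcm(99, 13) = 1287: x ≡ 90 (mod 1287).
  Combine with x ≡ 4 (mod 5); new modulus lcm = 6435.
    Write x = 90 + 1287·t and substitute into x ≡ 4 (mod 5): 1287·t ≡ 4 − 90 = -86 (mod 5).
    Reduce coefficients mod 5: 2·t ≡ 4 (mod 5).
    The inverse of 2 mod 5 is 3 (since 2·3 = 6 = 1·5 + 1), so t ≡ 3·4 = 12 ≡ 2 (mod 5).
    Then x = 90 + 1287·2 = 2664, valid modulo lcm(1287, 5) = 6435: x ≡ 2664 (mod 6435).
Verify against each original: 2664 mod 11 = 2, 2664 mod 9 = 0, 2664 mod 13 = 12, 2664 mod 5 = 4.

x ≡ 2664 (mod 6435).


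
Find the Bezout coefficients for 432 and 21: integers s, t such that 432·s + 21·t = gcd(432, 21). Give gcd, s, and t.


Euclidean algorithm on (432, 21) — divide until remainder is 0:
  432 = 20 · 21 + 12
  21 = 1 · 12 + 9
  12 = 1 · 9 + 3
  9 = 3 · 3 + 0
gcd(432, 21) = 3.
Track Bezout coefficients alongside the remainders: start with r₀ = 432 = a·1 + b·0 (s = 1, t = 0) and r₁ = 21 = a·0 + b·1 (s = 0, t = 1); each new remainder r_{k+1} = r_{k-1} − q_k·r_k inherits s_{k+1} = s_{k-1} − q_k·s_k, t_{k+1} = t_{k-1} − q_k·t_k, so r_k = a·s_k + b·t_k at every step:
  q = 20: r = 12, s = 1 − 20·0 = 1, t = 0 − 20·1 = -20  (check: 432·1 + 21·(-20) = 12)
  q = 1: r = 9, s = 0 − 1·1 = -1, t = 1 − 1·(-20) = 21  (check: 432·(-1) + 21·21 = 9)
  q = 1: r = 3, s = 1 − 1·(-1) = 2, t = -20 − 1·21 = -41  (check: 432·2 + 21·(-41) = 3)
The row with r = 3 (the gcd) gives the Bezout coefficients s = 2, t = -41.
Result: 432 · (2) + 21 · (-41) = 3.

gcd(432, 21) = 3; s = 2, t = -41 (check: 432·2 + 21·(-41) = 3).


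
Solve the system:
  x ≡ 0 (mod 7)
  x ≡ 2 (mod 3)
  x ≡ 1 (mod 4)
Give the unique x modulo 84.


Moduli 7, 3, 4 are pairwise coprime; by CRT there is a unique solution modulo M = 7 · 3 · 4 = 84.
Solve pairwise, accumulating the modulus:
  Start with x ≡ 0 (mod 7).
  Combine with x ≡ 2 (mod 3): since gcd(7, 3) = 1, we get a unique residue mod 21.
    Write x = 0 + 7·t and substitute into x ≡ 2 (mod 3): 7·t ≡ 2 − 0 = 2 (mod 3).
    Reduce coefficients mod 3: 1·t ≡ 2 (mod 3).
    So t ≡ 2 (mod 3).
    Then x = 0 + 7·2 = 14, valid modulo lcm(7, 3) = 21: x ≡ 14 (mod 21).
  Combine with x ≡ 1 (mod 4): since gcd(21, 4) = 1, we get a unique residue mod 84.
    Write x = 14 + 21·t and substitute into x ≡ 1 (mod 4): 21·t ≡ 1 − 14 = -13 (mod 4).
    Reduce coefficients mod 4: 1·t ≡ 3 (mod 4).
    So t ≡ 3 (mod 4).
    Then x = 14 + 21·3 = 77, valid modulo lcm(21, 4) = 84: x ≡ 77 (mod 84).
Verify: 77 mod 7 = 0 ✓, 77 mod 3 = 2 ✓, 77 mod 4 = 1 ✓.

x ≡ 77 (mod 84).


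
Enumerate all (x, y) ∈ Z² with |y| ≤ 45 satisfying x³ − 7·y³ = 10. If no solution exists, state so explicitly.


The equation is x³ - 7y³ = 10. For fixed y, x³ = 7·y³ + 10, so a solution requires the RHS to be a perfect cube.
Strategy: iterate y from -45 to 45, compute RHS = 7·y³ + 10, and check whether it is a (positive or negative) perfect cube.
Check small values of y:
  y = 0: RHS = 10 is not a perfect cube.
  y = 1: RHS = 17 is not a perfect cube.
  y = -1: RHS = 3 is not a perfect cube.
  y = 2: RHS = 66 is not a perfect cube.
  y = -2: RHS = -46 is not a perfect cube.
  y = 3: RHS = 199 is not a perfect cube.
  y = -3: RHS = -179 is not a perfect cube.
Continuing the search up to |y| = 45 finds no solutions either.
No (x, y) in the scanned range satisfies the equation.

No integer solutions with |y| ≤ 45.


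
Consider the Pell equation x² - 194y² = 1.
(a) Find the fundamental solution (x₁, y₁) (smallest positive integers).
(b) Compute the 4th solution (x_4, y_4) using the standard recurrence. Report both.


Step 1: Find the fundamental solution (x₁, y₁) of x² - 194y² = 1.
  Expand √194 as a continued fraction. a₀ = ⌊√194⌋ = 13; iterate m_{k+1} = d_k·a_k − m_k, d_{k+1} = (194 − m_{k+1}²)/d_k, a_{k+1} = ⌊(a₀ + m_{k+1})/d_{k+1}⌋ (starting m₀ = 0, d₀ = 1), with convergents p_k = a_k·p_{k-1} + p_{k-2}, q_k = a_k·q_{k-1} + q_{k-2} (p₋₁ = 1, q₋₁ = 0):
  k = 0: a₀ = 13; p₀/q₀ = 13/1; p₀² − 194·q₀² = 169 − 194 = -25.
  k = 1: m = 13, d = 25, a = ⌊(13 + 13)/25⌋ = 1; p/q = (1·13 + 1)/(1·1 + 0) = 14/1; p² − 194·q² = 196 − 194 = 2.
  k = 2: m = 12, d = 2, a = ⌊(13 + 12)/2⌋ = 12; p/q = (12·14 + 13)/(12·1 + 1) = 181/13; p² − 194·q² = 32761 − 32786 = -25.
  k = 3: m = 12, d = 25, a = ⌊(13 + 12)/25⌋ = 1; p/q = (1·181 + 14)/(1·13 + 1) = 195/14; p² − 194·q² = 38025 − 38024 = 1.
  The first convergent with p² − 194·q² = 1 gives the fundamental solution (x₁, y₁) = (195, 14).
Step 2: Apply the recurrence (x_{n+1}, y_{n+1}) = (x₁x_n + 194y₁y_n, x₁y_n + y₁x_n) repeatedly.
  From (x_1, y_1) = (195, 14): x_2 = 195·195 + 194·14·14 = 76049; y_2 = 195·14 + 14·195 = 5460.
  From (x_2, y_2) = (76049, 5460): x_3 = 195·76049 + 194·14·5460 = 29658915; y_3 = 195·5460 + 14·76049 = 2129386.
  From (x_3, y_3) = (29658915, 2129386): x_4 = 195·29658915 + 194·14·2129386 = 11566900801; y_4 = 195·2129386 + 14·29658915 = 830455080.
Step 3: Verify x_4² - 194·y_4² = 133793194140174441601 - 133793194140174441600 = 1 (should be 1). ✓

(x_1, y_1) = (195, 14); (x_4, y_4) = (11566900801, 830455080).


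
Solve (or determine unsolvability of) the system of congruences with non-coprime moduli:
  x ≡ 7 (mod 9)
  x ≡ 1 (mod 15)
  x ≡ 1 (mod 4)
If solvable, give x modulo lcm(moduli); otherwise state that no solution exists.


Moduli 9, 15, 4 are not pairwise coprime, so CRT works modulo lcm(m_i) when all pairwise compatibility conditions hold.
Pairwise compatibility: gcd(m_i, m_j) must divide a_i - a_j for every pair.
Merge one congruence at a time:
  Start: x ≡ 7 (mod 9).
  Combine with x ≡ 1 (mod 15): gcd(9, 15) = 3; 1 - 7 = -6, which IS divisible by 3, so compatible.
    Write x = 7 + 9·t and substitute into x ≡ 1 (mod 15): 9·t ≡ 1 − 7 = -6 (mod 15).
    Divide the congruence (and modulus) by g = 3: 3·t ≡ -2 (mod 5).
    Reduce coefficients mod 5: 3·t ≡ 3 (mod 5).
    The inverse of 3 mod 5 is 2 (since 3·2 = 6 = 1·5 + 1), so t ≡ 2·3 = 6 ≡ 1 (mod 5).
    Then x = 7 + 9·1 = 16, valid modulo lcm(9, 15) = 45: x ≡ 16 (mod 45).
  Combine with x ≡ 1 (mod 4): gcd(45, 4) = 1; 1 - 16 = -15, which IS divisible by 1, so compatible.
    Write x = 16 + 45·t and substitute into x ≡ 1 (mod 4): 45·t ≡ 1 − 16 = -15 (mod 4).
    Reduce coefficients mod 4: 1·t ≡ 1 (mod 4).
    So t ≡ 1 (mod 4).
    Then x = 16 + 45·1 = 61, valid modulo lcm(45, 4) = 180: x ≡ 61 (mod 180).
Verify: 61 mod 9 = 7, 61 mod 15 = 1, 61 mod 4 = 1.

x ≡ 61 (mod 180).


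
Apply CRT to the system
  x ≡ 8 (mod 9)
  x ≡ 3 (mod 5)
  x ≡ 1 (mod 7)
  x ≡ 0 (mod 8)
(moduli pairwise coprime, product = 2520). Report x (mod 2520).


Product of moduli M = 9 · 5 · 7 · 8 = 2520.
Merge one congruence at a time:
  Start: x ≡ 8 (mod 9).
  Combine with x ≡ 3 (mod 5); new modulus lcm = 45.
    Write x = 8 + 9·t and substitute into x ≡ 3 (mod 5): 9·t ≡ 3 − 8 = -5 (mod 5).
    Reduce coefficients mod 5: 4·t ≡ 0 (mod 5).
    The inverse of 4 mod 5 is 4 (since 4·4 = 16 = 3·5 + 1), so t ≡ 4·0 = 0 ≡ 0 (mod 5).
    Then x = 8 + 9·0 = 8, valid modulo lcm(9, 5) = 45: x ≡ 8 (mod 45).
  Combine with x ≡ 1 (mod 7); new modulus lcm = 315.
    Write x = 8 + 45·t and substitute into x ≡ 1 (mod 7): 45·t ≡ 1 − 8 = -7 (mod 7).
    Reduce coefficients mod 7: 3·t ≡ 0 (mod 7).
    The inverse of 3 mod 7 is 5 (since 3·5 = 15 = 2·7 + 1), so t ≡ 5·0 = 0 ≡ 0 (mod 7).
    Then x = 8 + 45·0 = 8, valid modulo lcm(45, 7) = 315: x ≡ 8 (mod 315).
  Combine with x ≡ 0 (mod 8); new modulus lcm = 2520.
    Write x = 8 + 315·t and substitute into x ≡ 0 (mod 8): 315·t ≡ 0 − 8 = -8 (mod 8).
    Reduce coefficients mod 8: 3·t ≡ 0 (mod 8).
    The inverse of 3 mod 8 is 3 (since 3·3 = 9 = 1·8 + 1), so t ≡ 3·0 = 0 ≡ 0 (mod 8).
    Then x = 8 + 315·0 = 8, valid modulo lcm(315, 8) = 2520: x ≡ 8 (mod 2520).
Verify against each original: 8 mod 9 = 8, 8 mod 5 = 3, 8 mod 7 = 1, 8 mod 8 = 0.

x ≡ 8 (mod 2520).


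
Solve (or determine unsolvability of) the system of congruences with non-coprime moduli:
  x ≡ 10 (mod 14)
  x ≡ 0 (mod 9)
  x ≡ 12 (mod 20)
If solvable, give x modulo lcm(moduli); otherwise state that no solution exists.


Moduli 14, 9, 20 are not pairwise coprime, so CRT works modulo lcm(m_i) when all pairwise compatibility conditions hold.
Pairwise compatibility: gcd(m_i, m_j) must divide a_i - a_j for every pair.
Merge one congruence at a time:
  Start: x ≡ 10 (mod 14).
  Combine with x ≡ 0 (mod 9): gcd(14, 9) = 1; 0 - 10 = -10, which IS divisible by 1, so compatible.
    Write x = 10 + 14·t and substitute into x ≡ 0 (mod 9): 14·t ≡ 0 − 10 = -10 (mod 9).
    Reduce coefficients mod 9: 5·t ≡ 8 (mod 9).
    The inverse of 5 mod 9 is 2 (since 5·2 = 10 = 1·9 + 1), so t ≡ 2·8 = 16 ≡ 7 (mod 9).
    Then x = 10 + 14·7 = 108, valid modulo lcm(14, 9) = 126: x ≡ 108 (mod 126).
  Combine with x ≡ 12 (mod 20): gcd(126, 20) = 2; 12 - 108 = -96, which IS divisible by 2, so compatible.
    Write x = 108 + 126·t and substitute into x ≡ 12 (mod 20): 126·t ≡ 12 − 108 = -96 (mod 20).
    Divide the congruence (and modulus) by g = 2: 63·t ≡ -48 (mod 10).
    Reduce coefficients mod 10: 3·t ≡ 2 (mod 10).
    The inverse of 3 mod 10 is 7 (since 3·7 = 21 = 2·10 + 1), so t ≡ 7·2 = 14 ≡ 4 (mod 10).
    Then x = 108 + 126·4 = 612, valid modulo lcm(126, 20) = 1260: x ≡ 612 (mod 1260).
Verify: 612 mod 14 = 10, 612 mod 9 = 0, 612 mod 20 = 12.

x ≡ 612 (mod 1260).


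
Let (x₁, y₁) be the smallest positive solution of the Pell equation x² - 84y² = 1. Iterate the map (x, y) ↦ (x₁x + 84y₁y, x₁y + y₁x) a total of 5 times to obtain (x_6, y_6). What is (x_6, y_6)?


Step 1: Find the fundamental solution (x₁, y₁) of x² - 84y² = 1.
  Expand √84 as a continued fraction. a₀ = ⌊√84⌋ = 9; iterate m_{k+1} = d_k·a_k − m_k, d_{k+1} = (84 − m_{k+1}²)/d_k, a_{k+1} = ⌊(a₀ + m_{k+1})/d_{k+1}⌋ (starting m₀ = 0, d₀ = 1), with convergents p_k = a_k·p_{k-1} + p_{k-2}, q_k = a_k·q_{k-1} + q_{k-2} (p₋₁ = 1, q₋₁ = 0):
  k = 0: a₀ = 9; p₀/q₀ = 9/1; p₀² − 84·q₀² = 81 − 84 = -3.
  k = 1: m = 9, d = 3, a = ⌊(9 + 9)/3⌋ = 6; p/q = (6·9 + 1)/(6·1 + 0) = 55/6; p² − 84·q² = 3025 − 3024 = 1.
  The first convergent with p² − 84·q² = 1 gives the fundamental solution (x₁, y₁) = (55, 6).
Step 2: Apply the recurrence (x_{n+1}, y_{n+1}) = (x₁x_n + 84y₁y_n, x₁y_n + y₁x_n) repeatedly.
  From (x_1, y_1) = (55, 6): x_2 = 55·55 + 84·6·6 = 6049; y_2 = 55·6 + 6·55 = 660.
  From (x_2, y_2) = (6049, 660): x_3 = 55·6049 + 84·6·660 = 665335; y_3 = 55·660 + 6·6049 = 72594.
  From (x_3, y_3) = (665335, 72594): x_4 = 55·665335 + 84·6·72594 = 73180801; y_4 = 55·72594 + 6·665335 = 7984680.
  From (x_4, y_4) = (73180801, 7984680): x_5 = 55·73180801 + 84·6·7984680 = 8049222775; y_5 = 55·7984680 + 6·73180801 = 878242206.
  From (x_5, y_5) = (8049222775, 878242206): x_6 = 55·8049222775 + 84·6·878242206 = 885341324449; y_6 = 55·878242206 + 6·8049222775 = 96598657980.
Step 3: Verify x_6² - 84·y_6² = 783829260777109485153601 - 783829260777109485153600 = 1 (should be 1). ✓

(x_1, y_1) = (55, 6); (x_6, y_6) = (885341324449, 96598657980).


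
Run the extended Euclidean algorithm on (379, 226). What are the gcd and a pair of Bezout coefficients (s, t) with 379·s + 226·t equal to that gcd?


Euclidean algorithm on (379, 226) — divide until remainder is 0:
  379 = 1 · 226 + 153
  226 = 1 · 153 + 73
  153 = 2 · 73 + 7
  73 = 10 · 7 + 3
  7 = 2 · 3 + 1
  3 = 3 · 1 + 0
gcd(379, 226) = 1.
Track Bezout coefficients alongside the remainders: start with r₀ = 379 = a·1 + b·0 (s = 1, t = 0) and r₁ = 226 = a·0 + b·1 (s = 0, t = 1); each new remainder r_{k+1} = r_{k-1} − q_k·r_k inherits s_{k+1} = s_{k-1} − q_k·s_k, t_{k+1} = t_{k-1} − q_k·t_k, so r_k = a·s_k + b·t_k at every step:
  q = 1: r = 153, s = 1 − 1·0 = 1, t = 0 − 1·1 = -1  (check: 379·1 + 226·(-1) = 153)
  q = 1: r = 73, s = 0 − 1·1 = -1, t = 1 − 1·(-1) = 2  (check: 379·(-1) + 226·2 = 73)
  q = 2: r = 7, s = 1 − 2·(-1) = 3, t = -1 − 2·2 = -5  (check: 379·3 + 226·(-5) = 7)
  q = 10: r = 3, s = -1 − 10·3 = -31, t = 2 − 10·(-5) = 52  (check: 379·(-31) + 226·52 = 3)
  q = 2: r = 1, s = 3 − 2·(-31) = 65, t = -5 − 2·52 = -109  (check: 379·65 + 226·(-109) = 1)
The row with r = 1 (the gcd) gives the Bezout coefficients s = 65, t = -109.
Result: 379 · (65) + 226 · (-109) = 1.

gcd(379, 226) = 1; s = 65, t = -109 (check: 379·65 + 226·(-109) = 1).


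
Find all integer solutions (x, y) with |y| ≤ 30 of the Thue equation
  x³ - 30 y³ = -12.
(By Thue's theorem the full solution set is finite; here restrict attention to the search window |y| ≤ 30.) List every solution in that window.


The equation is x³ - 30y³ = -12. For fixed y, x³ = 30·y³ − 12, so a solution requires the RHS to be a perfect cube.
Strategy: iterate y from -30 to 30, compute RHS = 30·y³ − 12, and check whether it is a (positive or negative) perfect cube.
Check small values of y:
  y = 0: RHS = -12 is not a perfect cube.
  y = 1: RHS = 18 is not a perfect cube.
  y = -1: RHS = -42 is not a perfect cube.
  y = 2: RHS = 228 is not a perfect cube.
  y = -2: RHS = -252 is not a perfect cube.
  y = 3: RHS = 798 is not a perfect cube.
  y = -3: RHS = -822 is not a perfect cube.
Continuing the search up to |y| = 30 finds no solutions either.
No (x, y) in the scanned range satisfies the equation.

No integer solutions with |y| ≤ 30.


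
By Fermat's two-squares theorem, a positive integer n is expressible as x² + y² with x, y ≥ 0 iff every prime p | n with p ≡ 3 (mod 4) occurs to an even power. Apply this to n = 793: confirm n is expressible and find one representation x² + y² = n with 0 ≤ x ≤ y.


Step 1: Factor n = 793 = 13 · 61.
Step 2: Check the mod-4 condition on each prime factor: 13 ≡ 1 (mod 4), exponent 1; 61 ≡ 1 (mod 4), exponent 1.
All primes ≡ 3 (mod 4) appear to even exponent (or don't appear), so by the two-squares theorem n IS expressible as a sum of two squares.
Step 3: Build a representation. Here n = 13 · 61 is a product of primes ≡ 1 (mod 4). Each prime p ≡ 1 (mod 4) is itself a sum of two squares; find a² by testing p − a² for a perfect square:
  13: 13 − 1² = 12, 13 − 2² = 9 = 3² ⇒ 13 = 2² + 3².
  61: 61 − 1² = 60, 61 − 2² = 57, 61 − 3² = 52, 61 − 4² = 45, 61 − 5² = 36 = 6² ⇒ 61 = 5² + 6².
  Combine using the Brahmagupta–Fibonacci identity (a² + b²)(c² + d²) = (ac − bd)² + (ad + bc)² = (ac + bd)² + (ad − bc)²:
  13 · 61 = 793: from (2² + 3²)(5² + 6²), take (2·5 − 3·6, 2·6 + 3·5) = (10 − 18, 12 + 15) = (-8, 27); dropping signs (only squares matter) gives (8, 27); check 8² + 27² = 64 + 729 = 793 ✓.
Step 4: Order so x ≤ y and verify: 8² + 27² = 64 + 729 = 793 = n. ✓

n = 793 = 8² + 27² (one valid representation with x ≤ y).


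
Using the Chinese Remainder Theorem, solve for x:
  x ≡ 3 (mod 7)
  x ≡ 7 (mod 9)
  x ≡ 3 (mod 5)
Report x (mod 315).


Moduli 7, 9, 5 are pairwise coprime; by CRT there is a unique solution modulo M = 7 · 9 · 5 = 315.
Solve pairwise, accumulating the modulus:
  Start with x ≡ 3 (mod 7).
  Combine with x ≡ 7 (mod 9): since gcd(7, 9) = 1, we get a unique residue mod 63.
    Write x = 3 + 7·t and substitute into x ≡ 7 (mod 9): 7·t ≡ 7 − 3 = 4 (mod 9).
    The inverse of 7 mod 9 is 4 (since 7·4 = 28 = 3·9 + 1), so t ≡ 4·4 = 16 ≡ 7 (mod 9).
    Then x = 3 + 7·7 = 52, valid modulo lcm(7, 9) = 63: x ≡ 52 (mod 63).
  Combine with x ≡ 3 (mod 5): since gcd(63, 5) = 1, we get a unique residue mod 315.
    Write x = 52 + 63·t and substitute into x ≡ 3 (mod 5): 63·t ≡ 3 − 52 = -49 (mod 5).
    Reduce coefficients mod 5: 3·t ≡ 1 (mod 5).
    The inverse of 3 mod 5 is 2 (since 3·2 = 6 = 1·5 + 1), so t ≡ 2·1 = 2 ≡ 2 (mod 5).
    Then x = 52 + 63·2 = 178, valid modulo lcm(63, 5) = 315: x ≡ 178 (mod 315).
Verify: 178 mod 7 = 3 ✓, 178 mod 9 = 7 ✓, 178 mod 5 = 3 ✓.

x ≡ 178 (mod 315).


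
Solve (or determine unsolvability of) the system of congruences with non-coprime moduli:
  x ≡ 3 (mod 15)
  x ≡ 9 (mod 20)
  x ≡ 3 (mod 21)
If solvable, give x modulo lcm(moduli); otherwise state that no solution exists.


Moduli 15, 20, 21 are not pairwise coprime, so CRT works modulo lcm(m_i) when all pairwise compatibility conditions hold.
Pairwise compatibility: gcd(m_i, m_j) must divide a_i - a_j for every pair.
Merge one congruence at a time:
  Start: x ≡ 3 (mod 15).
  Combine with x ≡ 9 (mod 20): gcd(15, 20) = 5, and 9 - 3 = 6 is NOT divisible by 5.
    ⇒ system is inconsistent (no integer solution).

No solution (the system is inconsistent).


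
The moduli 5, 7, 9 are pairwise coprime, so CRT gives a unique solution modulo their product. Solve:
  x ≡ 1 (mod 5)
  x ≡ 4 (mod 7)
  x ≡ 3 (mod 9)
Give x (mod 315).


Moduli 5, 7, 9 are pairwise coprime; by CRT there is a unique solution modulo M = 5 · 7 · 9 = 315.
Solve pairwise, accumulating the modulus:
  Start with x ≡ 1 (mod 5).
  Combine with x ≡ 4 (mod 7): since gcd(5, 7) = 1, we get a unique residue mod 35.
    Write x = 1 + 5·t and substitute into x ≡ 4 (mod 7): 5·t ≡ 4 − 1 = 3 (mod 7).
    The inverse of 5 mod 7 is 3 (since 5·3 = 15 = 2·7 + 1), so t ≡ 3·3 = 9 ≡ 2 (mod 7).
    Then x = 1 + 5·2 = 11, valid modulo lcm(5, 7) = 35: x ≡ 11 (mod 35).
  Combine with x ≡ 3 (mod 9): since gcd(35, 9) = 1, we get a unique residue mod 315.
    Write x = 11 + 35·t and substitute into x ≡ 3 (mod 9): 35·t ≡ 3 − 11 = -8 (mod 9).
    Reduce coefficients mod 9: 8·t ≡ 1 (mod 9).
    The inverse of 8 mod 9 is 8 (since 8·8 = 64 = 7·9 + 1), so t ≡ 8·1 = 8 ≡ 8 (mod 9).
    Then x = 11 + 35·8 = 291, valid modulo lcm(35, 9) = 315: x ≡ 291 (mod 315).
Verify: 291 mod 5 = 1 ✓, 291 mod 7 = 4 ✓, 291 mod 9 = 3 ✓.

x ≡ 291 (mod 315).


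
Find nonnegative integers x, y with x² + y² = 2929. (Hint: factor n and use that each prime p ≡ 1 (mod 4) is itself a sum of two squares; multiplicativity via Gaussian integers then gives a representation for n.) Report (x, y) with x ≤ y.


Step 1: Factor n = 2929 = 29 · 101.
Step 2: Check the mod-4 condition on each prime factor: 29 ≡ 1 (mod 4), exponent 1; 101 ≡ 1 (mod 4), exponent 1.
All primes ≡ 3 (mod 4) appear to even exponent (or don't appear), so by the two-squares theorem n IS expressible as a sum of two squares.
Step 3: Build a representation. Here n = 29 · 101 is a product of primes ≡ 1 (mod 4). Each prime p ≡ 1 (mod 4) is itself a sum of two squares; find a² by testing p − a² for a perfect square:
  29: 29 − 1² = 28, 29 − 2² = 25 = 5² ⇒ 29 = 2² + 5².
  101: 101 − 1² = 100 = 10² ⇒ 101 = 1² + 10².
  Combine using the Brahmagupta–Fibonacci identity (a² + b²)(c² + d²) = (ac − bd)² + (ad + bc)² = (ac + bd)² + (ad − bc)²:
  29 · 101 = 2929: from (2² + 5²)(1² + 10²), take (2·1 − 5·10, 2·10 + 5·1) = (2 − 50, 20 + 5) = (-48, 25); dropping signs (only squares matter) gives (48, 25); check 48² + 25² = 2304 + 625 = 2929 ✓.
Step 4: Order so x ≤ y and verify: 25² + 48² = 625 + 2304 = 2929 = n. ✓

n = 2929 = 25² + 48² (one valid representation with x ≤ y).


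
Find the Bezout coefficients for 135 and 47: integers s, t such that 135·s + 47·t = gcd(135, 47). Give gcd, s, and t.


Euclidean algorithm on (135, 47) — divide until remainder is 0:
  135 = 2 · 47 + 41
  47 = 1 · 41 + 6
  41 = 6 · 6 + 5
  6 = 1 · 5 + 1
  5 = 5 · 1 + 0
gcd(135, 47) = 1.
Track Bezout coefficients alongside the remainders: start with r₀ = 135 = a·1 + b·0 (s = 1, t = 0) and r₁ = 47 = a·0 + b·1 (s = 0, t = 1); each new remainder r_{k+1} = r_{k-1} − q_k·r_k inherits s_{k+1} = s_{k-1} − q_k·s_k, t_{k+1} = t_{k-1} − q_k·t_k, so r_k = a·s_k + b·t_k at every step:
  q = 2: r = 41, s = 1 − 2·0 = 1, t = 0 − 2·1 = -2  (check: 135·1 + 47·(-2) = 41)
  q = 1: r = 6, s = 0 − 1·1 = -1, t = 1 − 1·(-2) = 3  (check: 135·(-1) + 47·3 = 6)
  q = 6: r = 5, s = 1 − 6·(-1) = 7, t = -2 − 6·3 = -20  (check: 135·7 + 47·(-20) = 5)
  q = 1: r = 1, s = -1 − 1·7 = -8, t = 3 − 1·(-20) = 23  (check: 135·(-8) + 47·23 = 1)
The row with r = 1 (the gcd) gives the Bezout coefficients s = -8, t = 23.
Result: 135 · (-8) + 47 · (23) = 1.

gcd(135, 47) = 1; s = -8, t = 23 (check: 135·(-8) + 47·23 = 1).


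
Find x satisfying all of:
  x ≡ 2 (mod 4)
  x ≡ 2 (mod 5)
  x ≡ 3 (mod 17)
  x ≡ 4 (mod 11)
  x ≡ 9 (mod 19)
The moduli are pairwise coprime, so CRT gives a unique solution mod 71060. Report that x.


Product of moduli M = 4 · 5 · 17 · 11 · 19 = 71060.
Merge one congruence at a time:
  Start: x ≡ 2 (mod 4).
  Combine with x ≡ 2 (mod 5); new modulus lcm = 20.
    Write x = 2 + 4·t and substitute into x ≡ 2 (mod 5): 4·t ≡ 2 − 2 = 0 (mod 5).
    The inverse of 4 mod 5 is 4 (since 4·4 = 16 = 3·5 + 1), so t ≡ 4·0 = 0 ≡ 0 (mod 5).
    Then x = 2 + 4·0 = 2, valid modulo lcm(4, 5) = 20: x ≡ 2 (mod 20).
  Combine with x ≡ 3 (mod 17); new modulus lcm = 340.
    Write x = 2 + 20·t and substitute into x ≡ 3 (mod 17): 20·t ≡ 3 − 2 = 1 (mod 17).
    Reduce coefficients mod 17: 3·t ≡ 1 (mod 17).
    The inverse of 3 mod 17 is 6 (since 3·6 = 18 = 1·17 + 1), so t ≡ 6·1 = 6 ≡ 6 (mod 17).
    Then x = 2 + 20·6 = 122, valid modulo lcm(20, 17) = 340: x ≡ 122 (mod 340).
  Combine with x ≡ 4 (mod 11); new modulus lcm = 3740.
    Write x = 122 + 340·t and substitute into x ≡ 4 (mod 11): 340·t ≡ 4 − 122 = -118 (mod 11).
    Reduce coefficients mod 11: 10·t ≡ 3 (mod 11).
    The inverse of 10 mod 11 is 10 (since 10·10 = 100 = 9·11 + 1), so t ≡ 10·3 = 30 ≡ 8 (mod 11).
    Then x = 122 + 340·8 = 2842, valid modulo lcm(340, 11) = 3740: x ≡ 2842 (mod 3740).
  Combine with x ≡ 9 (mod 19); new modulus lcm = 71060.
    Write x = 2842 + 3740·t and substitute into x ≡ 9 (mod 19): 3740·t ≡ 9 − 2842 = -2833 (mod 19).
    Reduce coefficients mod 19: 16·t ≡ 17 (mod 19).
    The inverse of 16 mod 19 is 6 (since 16·6 = 96 = 5·19 + 1), so t ≡ 6·17 = 102 ≡ 7 (mod 19).
    Then x = 2842 + 3740·7 = 29022, valid modulo lcm(3740, 19) = 71060: x ≡ 29022 (mod 71060).
Verify against each original: 29022 mod 4 = 2, 29022 mod 5 = 2, 29022 mod 17 = 3, 29022 mod 11 = 4, 29022 mod 19 = 9.

x ≡ 29022 (mod 71060).


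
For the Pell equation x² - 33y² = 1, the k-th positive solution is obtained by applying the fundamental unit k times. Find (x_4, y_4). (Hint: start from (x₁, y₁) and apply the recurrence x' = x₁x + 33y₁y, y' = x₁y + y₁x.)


Step 1: Find the fundamental solution (x₁, y₁) of x² - 33y² = 1.
  Expand √33 as a continued fraction. a₀ = ⌊√33⌋ = 5; iterate m_{k+1} = d_k·a_k − m_k, d_{k+1} = (33 − m_{k+1}²)/d_k, a_{k+1} = ⌊(a₀ + m_{k+1})/d_{k+1}⌋ (starting m₀ = 0, d₀ = 1), with convergents p_k = a_k·p_{k-1} + p_{k-2}, q_k = a_k·q_{k-1} + q_{k-2} (p₋₁ = 1, q₋₁ = 0):
  k = 0: a₀ = 5; p₀/q₀ = 5/1; p₀² − 33·q₀² = 25 − 33 = -8.
  k = 1: m = 5, d = 8, a = ⌊(5 + 5)/8⌋ = 1; p/q = (1·5 + 1)/(1·1 + 0) = 6/1; p² − 33·q² = 36 − 33 = 3.
  k = 2: m = 3, d = 3, a = ⌊(5 + 3)/3⌋ = 2; p/q = (2·6 + 5)/(2·1 + 1) = 17/3; p² − 33·q² = 289 − 297 = -8.
  k = 3: m = 3, d = 8, a = ⌊(5 + 3)/8⌋ = 1; p/q = (1·17 + 6)/(1·3 + 1) = 23/4; p² − 33·q² = 529 − 528 = 1.
  The first convergent with p² − 33·q² = 1 gives the fundamental solution (x₁, y₁) = (23, 4).
Step 2: Apply the recurrence (x_{n+1}, y_{n+1}) = (x₁x_n + 33y₁y_n, x₁y_n + y₁x_n) repeatedly.
  From (x_1, y_1) = (23, 4): x_2 = 23·23 + 33·4·4 = 1057; y_2 = 23·4 + 4·23 = 184.
  From (x_2, y_2) = (1057, 184): x_3 = 23·1057 + 33·4·184 = 48599; y_3 = 23·184 + 4·1057 = 8460.
  From (x_3, y_3) = (48599, 8460): x_4 = 23·48599 + 33·4·8460 = 2234497; y_4 = 23·8460 + 4·48599 = 388976.
Step 3: Verify x_4² - 33·y_4² = 4992976843009 - 4992976843008 = 1 (should be 1). ✓

(x_1, y_1) = (23, 4); (x_4, y_4) = (2234497, 388976).


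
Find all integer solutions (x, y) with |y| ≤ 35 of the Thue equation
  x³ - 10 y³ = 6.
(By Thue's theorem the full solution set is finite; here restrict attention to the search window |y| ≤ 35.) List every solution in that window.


The equation is x³ - 10y³ = 6. For fixed y, x³ = 10·y³ + 6, so a solution requires the RHS to be a perfect cube.
Strategy: iterate y from -35 to 35, compute RHS = 10·y³ + 6, and check whether it is a (positive or negative) perfect cube.
Check small values of y:
  y = 0: RHS = 6 is not a perfect cube.
  y = 1: RHS = 16 is not a perfect cube.
  y = -1: RHS = -4 is not a perfect cube.
  y = 2: RHS = 86 is not a perfect cube.
  y = -2: RHS = -74 is not a perfect cube.
  y = 3: RHS = 276 is not a perfect cube.
  y = -3: RHS = -264 is not a perfect cube.
Continuing the search up to |y| = 35 finds no solutions either.
No (x, y) in the scanned range satisfies the equation.

No integer solutions with |y| ≤ 35.


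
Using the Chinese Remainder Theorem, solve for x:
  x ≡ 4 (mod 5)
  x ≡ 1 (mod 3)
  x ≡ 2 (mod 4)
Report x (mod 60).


Moduli 5, 3, 4 are pairwise coprime; by CRT there is a unique solution modulo M = 5 · 3 · 4 = 60.
Solve pairwise, accumulating the modulus:
  Start with x ≡ 4 (mod 5).
  Combine with x ≡ 1 (mod 3): since gcd(5, 3) = 1, we get a unique residue mod 15.
    Write x = 4 + 5·t and substitute into x ≡ 1 (mod 3): 5·t ≡ 1 − 4 = -3 (mod 3).
    Reduce coefficients mod 3: 2·t ≡ 0 (mod 3).
    The inverse of 2 mod 3 is 2 (since 2·2 = 4 = 1·3 + 1), so t ≡ 2·0 = 0 ≡ 0 (mod 3).
    Then x = 4 + 5·0 = 4, valid modulo lcm(5, 3) = 15: x ≡ 4 (mod 15).
  Combine with x ≡ 2 (mod 4): since gcd(15, 4) = 1, we get a unique residue mod 60.
    Write x = 4 + 15·t and substitute into x ≡ 2 (mod 4): 15·t ≡ 2 − 4 = -2 (mod 4).
    Reduce coefficients mod 4: 3·t ≡ 2 (mod 4).
    The inverse of 3 mod 4 is 3 (since 3·3 = 9 = 2·4 + 1), so t ≡ 3·2 = 6 ≡ 2 (mod 4).
    Then x = 4 + 15·2 = 34, valid modulo lcm(15, 4) = 60: x ≡ 34 (mod 60).
Verify: 34 mod 5 = 4 ✓, 34 mod 3 = 1 ✓, 34 mod 4 = 2 ✓.

x ≡ 34 (mod 60).


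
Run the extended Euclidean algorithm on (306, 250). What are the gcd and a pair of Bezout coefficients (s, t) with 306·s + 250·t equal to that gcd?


Euclidean algorithm on (306, 250) — divide until remainder is 0:
  306 = 1 · 250 + 56
  250 = 4 · 56 + 26
  56 = 2 · 26 + 4
  26 = 6 · 4 + 2
  4 = 2 · 2 + 0
gcd(306, 250) = 2.
Track Bezout coefficients alongside the remainders: start with r₀ = 306 = a·1 + b·0 (s = 1, t = 0) and r₁ = 250 = a·0 + b·1 (s = 0, t = 1); each new remainder r_{k+1} = r_{k-1} − q_k·r_k inherits s_{k+1} = s_{k-1} − q_k·s_k, t_{k+1} = t_{k-1} − q_k·t_k, so r_k = a·s_k + b·t_k at every step:
  q = 1: r = 56, s = 1 − 1·0 = 1, t = 0 − 1·1 = -1  (check: 306·1 + 250·(-1) = 56)
  q = 4: r = 26, s = 0 − 4·1 = -4, t = 1 − 4·(-1) = 5  (check: 306·(-4) + 250·5 = 26)
  q = 2: r = 4, s = 1 − 2·(-4) = 9, t = -1 − 2·5 = -11  (check: 306·9 + 250·(-11) = 4)
  q = 6: r = 2, s = -4 − 6·9 = -58, t = 5 − 6·(-11) = 71  (check: 306·(-58) + 250·71 = 2)
The row with r = 2 (the gcd) gives the Bezout coefficients s = -58, t = 71.
Result: 306 · (-58) + 250 · (71) = 2.

gcd(306, 250) = 2; s = -58, t = 71 (check: 306·(-58) + 250·71 = 2).


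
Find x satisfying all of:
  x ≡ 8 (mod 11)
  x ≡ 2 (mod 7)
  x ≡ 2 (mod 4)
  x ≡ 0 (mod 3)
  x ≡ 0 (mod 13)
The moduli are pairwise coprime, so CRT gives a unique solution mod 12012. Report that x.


Product of moduli M = 11 · 7 · 4 · 3 · 13 = 12012.
Merge one congruence at a time:
  Start: x ≡ 8 (mod 11).
  Combine with x ≡ 2 (mod 7); new modulus lcm = 77.
    Write x = 8 + 11·t and substitute into x ≡ 2 (mod 7): 11·t ≡ 2 − 8 = -6 (mod 7).
    Reduce coefficients mod 7: 4·t ≡ 1 (mod 7).
    The inverse of 4 mod 7 is 2 (since 4·2 = 8 = 1·7 + 1), so t ≡ 2·1 = 2 ≡ 2 (mod 7).
    Then x = 8 + 11·2 = 30, valid modulo lcm(11, 7) = 77: x ≡ 30 (mod 77).
  Combine with x ≡ 2 (mod 4); new modulus lcm = 308.
    Write x = 30 + 77·t and substitute into x ≡ 2 (mod 4): 77·t ≡ 2 − 30 = -28 (mod 4).
    Reduce coefficients mod 4: 1·t ≡ 0 (mod 4).
    So t ≡ 0 (mod 4).
    Then x = 30 + 77·0 = 30, valid modulo lcm(77, 4) = 308: x ≡ 30 (mod 308).
  Combine with x ≡ 0 (mod 3); new modulus lcm = 924.
    Write x = 30 + 308·t and substitute into x ≡ 0 (mod 3): 308·t ≡ 0 − 30 = -30 (mod 3).
    Reduce coefficients mod 3: 2·t ≡ 0 (mod 3).
    The inverse of 2 mod 3 is 2 (since 2·2 = 4 = 1·3 + 1), so t ≡ 2·0 = 0 ≡ 0 (mod 3).
    Then x = 30 + 308·0 = 30, valid modulo lcm(308, 3) = 924: x ≡ 30 (mod 924).
  Combine with x ≡ 0 (mod 13); new modulus lcm = 12012.
    Write x = 30 + 924·t and substitute into x ≡ 0 (mod 13): 924·t ≡ 0 − 30 = -30 (mod 13).
    Reduce coefficients mod 13: 1·t ≡ 9 (mod 13).
    So t ≡ 9 (mod 13).
    Then x = 30 + 924·9 = 8346, valid modulo lcm(924, 13) = 12012: x ≡ 8346 (mod 12012).
Verify against each original: 8346 mod 11 = 8, 8346 mod 7 = 2, 8346 mod 4 = 2, 8346 mod 3 = 0, 8346 mod 13 = 0.

x ≡ 8346 (mod 12012).


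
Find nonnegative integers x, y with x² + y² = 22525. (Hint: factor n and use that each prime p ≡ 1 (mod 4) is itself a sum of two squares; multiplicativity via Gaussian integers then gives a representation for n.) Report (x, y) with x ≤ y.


Step 1: Factor n = 22525 = 5^2 · 17 · 53.
Step 2: Check the mod-4 condition on each prime factor: 5 ≡ 1 (mod 4), exponent 2; 17 ≡ 1 (mod 4), exponent 1; 53 ≡ 1 (mod 4), exponent 1.
All primes ≡ 3 (mod 4) appear to even exponent (or don't appear), so by the two-squares theorem n IS expressible as a sum of two squares.
Step 3: Build a representation. Group n = k² · m with k = 5 and m = 17 · 53 = 901 (a product of primes ≡ 1 (mod 4)); a representation of m scales to one of n via (k·x)² + (k·y)² = k²(x² + y²). Each prime p ≡ 1 (mod 4) is itself a sum of two squares; find a² by testing p − a² for a perfect square:
  17: 17 − 1² = 16 = 4² ⇒ 17 = 1² + 4².
  53: 53 − 1² = 52, 53 − 2² = 49 = 7² ⇒ 53 = 2² + 7².
  Combine using the Brahmagupta–Fibonacci identity (a² + b²)(c² + d²) = (ac − bd)² + (ad + bc)² = (ac + bd)² + (ad − bc)²:
  17 · 53 = 901: from (1² + 4²)(2² + 7²), take (1·2 − 4·7, 1·7 + 4·2) = (2 − 28, 7 + 8) = (-26, 15); dropping signs (only squares matter) gives (26, 15); check 26² + 15² = 676 + 225 = 901 ✓.
  Scale by k = 5: (5·26, 5·15) = (130, 75).
Step 4: Order so x ≤ y and verify: 75² + 130² = 5625 + 16900 = 22525 = n. ✓

n = 22525 = 75² + 130² (one valid representation with x ≤ y).


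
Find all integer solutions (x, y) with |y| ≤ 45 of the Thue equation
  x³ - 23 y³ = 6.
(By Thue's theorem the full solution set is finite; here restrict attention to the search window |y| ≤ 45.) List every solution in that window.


The equation is x³ - 23y³ = 6. For fixed y, x³ = 23·y³ + 6, so a solution requires the RHS to be a perfect cube.
Strategy: iterate y from -45 to 45, compute RHS = 23·y³ + 6, and check whether it is a (positive or negative) perfect cube.
Check small values of y:
  y = 0: RHS = 6 is not a perfect cube.
  y = 1: RHS = 29 is not a perfect cube.
  y = -1: RHS = -17 is not a perfect cube.
  y = 2: RHS = 190 is not a perfect cube.
  y = -2: RHS = -178 is not a perfect cube.
  y = 3: RHS = 627 is not a perfect cube.
  y = -3: RHS = -615 is not a perfect cube.
Continuing the search up to |y| = 45 finds no solutions either.
No (x, y) in the scanned range satisfies the equation.

No integer solutions with |y| ≤ 45.


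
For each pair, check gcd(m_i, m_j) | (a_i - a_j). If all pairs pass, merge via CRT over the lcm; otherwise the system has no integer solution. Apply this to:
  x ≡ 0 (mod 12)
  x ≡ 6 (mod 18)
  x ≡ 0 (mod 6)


Moduli 12, 18, 6 are not pairwise coprime, so CRT works modulo lcm(m_i) when all pairwise compatibility conditions hold.
Pairwise compatibility: gcd(m_i, m_j) must divide a_i - a_j for every pair.
Merge one congruence at a time:
  Start: x ≡ 0 (mod 12).
  Combine with x ≡ 6 (mod 18): gcd(12, 18) = 6; 6 - 0 = 6, which IS divisible by 6, so compatible.
    Write x = 0 + 12·t and substitute into x ≡ 6 (mod 18): 12·t ≡ 6 − 0 = 6 (mod 18).
    Divide the congruence (and modulus) by g = 6: 2·t ≡ 1 (mod 3).
    The inverse of 2 mod 3 is 2 (since 2·2 = 4 = 1·3 + 1), so t ≡ 2·1 = 2 ≡ 2 (mod 3).
    Then x = 0 + 12·2 = 24, valid modulo lcm(12, 18) = 36: x ≡ 24 (mod 36).
  Combine with x ≡ 0 (mod 6): gcd(36, 6) = 6; 0 - 24 = -24, which IS divisible by 6, so compatible.
    Write x = 24 + 36·t and substitute into x ≡ 0 (mod 6): 36·t ≡ 0 − 24 = -24 (mod 6).
    Divide the congruence (and modulus) by g = 6: 6·t ≡ -4 (mod 1).
    Modulo 1 every t works; take t = 0.
    Then x = 24 + 36·0 = 24, valid modulo lcm(36, 6) = 36: x ≡ 24 (mod 36).
Verify: 24 mod 12 = 0, 24 mod 18 = 6, 24 mod 6 = 0.

x ≡ 24 (mod 36).
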